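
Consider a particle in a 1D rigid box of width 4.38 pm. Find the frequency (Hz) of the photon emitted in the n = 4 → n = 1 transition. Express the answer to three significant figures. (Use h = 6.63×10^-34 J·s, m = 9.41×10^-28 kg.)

E_1 = h²/(8mL²) = 3.044×10^-18 J and ΔE = (4² − 1²)E_1 = 4.566×10^-17 J.
f = ΔE/h = 4.566×10^-17/6.63×10^-34 = 6.89×10^16 Hz.

f = 6.89×10^16 Hz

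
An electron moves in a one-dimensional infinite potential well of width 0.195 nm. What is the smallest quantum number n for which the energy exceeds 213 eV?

n = 5

E_1 = h²/(8m_eL²) = 1.584×10^-18 J = 9.888 eV.
Need n² > 213/9.888 = 21.54, i.e. n > 4.641.
The smallest integer satisfying this is n = 5.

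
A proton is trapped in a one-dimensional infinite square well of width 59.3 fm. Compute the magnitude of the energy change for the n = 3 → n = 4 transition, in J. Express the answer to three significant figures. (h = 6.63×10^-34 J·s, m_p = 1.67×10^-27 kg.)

|ΔE| = 6.55×10^-14 J

E_1 = h²/(8m_pL²) = 9.356×10^-15 J.
|ΔE| = |3² − 4²|·E_1 = 7·9.356×10^-15 J = 6.55×10^-14 J.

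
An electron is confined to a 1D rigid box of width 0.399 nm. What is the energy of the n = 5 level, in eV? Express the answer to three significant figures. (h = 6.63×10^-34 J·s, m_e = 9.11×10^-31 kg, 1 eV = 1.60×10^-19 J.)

E_5 = 59.2 eV

For an infinite well E_n = n²h²/(8m_eL²), so E_1 = h²/(8m_eL²) = (6.63×10^-34)²/(8·9.11×10^-31·(3.99×10^-10 m)²) = 3.789×10^-19 J.
Then E_5 = 5²·E_1 = 25·3.789×10^-19 J = 9.473×10^-18 J.
Converting, E_5 = 9.473×10^-18 J / (1.60×10^-19 J/eV) = 59.2 eV.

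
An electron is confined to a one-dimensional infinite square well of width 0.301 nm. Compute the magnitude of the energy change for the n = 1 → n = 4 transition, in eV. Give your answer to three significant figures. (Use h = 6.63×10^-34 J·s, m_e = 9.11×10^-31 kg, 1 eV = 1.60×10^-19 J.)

|ΔE| = 62.4 eV

E_1 = h²/(8m_eL²) = 6.657×10^-19 J.
|ΔE| = |1² − 4²|·E_1 = 15·6.657×10^-19 J = 9.986×10^-18 J = 62.4 eV.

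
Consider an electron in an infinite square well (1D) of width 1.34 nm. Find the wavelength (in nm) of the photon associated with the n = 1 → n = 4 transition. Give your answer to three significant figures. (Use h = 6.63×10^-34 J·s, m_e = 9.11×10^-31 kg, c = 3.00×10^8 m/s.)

λ = 395 nm

E_1 = h²/(8m_eL²) = 3.359×10^-20 J, so ΔE = (4² − 1²)E_1 = 5.039×10^-19 J.
λ = hc/ΔE = (6.63×10^-34·3.00×10^8)/5.039×10^-19 = 3.95×10^-7 m = 395 nm.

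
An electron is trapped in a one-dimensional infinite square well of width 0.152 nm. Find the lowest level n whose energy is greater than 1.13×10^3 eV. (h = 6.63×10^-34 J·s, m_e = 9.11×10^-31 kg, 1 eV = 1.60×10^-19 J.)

E_1 = h²/(8m_eL²) = 2.611×10^-18 J = 16.32 eV.
Need n² > 1.13×10^3/16.32 = 69.24, i.e. n > 8.321.
The smallest integer satisfying this is n = 9.

n = 9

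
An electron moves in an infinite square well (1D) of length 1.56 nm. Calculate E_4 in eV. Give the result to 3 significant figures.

E_4 = 2.47 eV

For an infinite well E_n = n²h²/(8m_eL²), so E_1 = h²/(8m_eL²) = (6.626×10^-34)²/(8·9.109×10^-31·(1.56×10^-9 m)²) = 2.476×10^-20 J.
Then E_4 = 4²·E_1 = 16·2.476×10^-20 J = 3.962×10^-19 J.
Converting, E_4 = 3.962×10^-19 J / (1.602×10^-19 J/eV) = 2.47 eV.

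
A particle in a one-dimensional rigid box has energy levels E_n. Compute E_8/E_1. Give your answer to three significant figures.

64.0

E_n ∝ n², so E_8/E_1 = 8²/1² = 64/1 = 64.0.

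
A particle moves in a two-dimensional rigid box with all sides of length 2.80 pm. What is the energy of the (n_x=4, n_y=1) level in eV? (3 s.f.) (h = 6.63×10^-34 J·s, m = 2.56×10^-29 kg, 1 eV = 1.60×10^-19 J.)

E = 2.91×10^4 eV

For a 2D rectangular well E = (h²/8m)·Σ n_i²/L_i² = (6.63×10^-34)²/(8·2.56×10^-29) · [4²/(2.80 pm)² + 1²/(2.80 pm)²].
Evaluating gives E = 4.654×10^-15 J = 2.91×10^4 eV.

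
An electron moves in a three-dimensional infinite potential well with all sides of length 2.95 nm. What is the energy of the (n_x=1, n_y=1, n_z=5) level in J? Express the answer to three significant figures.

For a 3D rectangular well E = (h²/8m_e)·Σ n_i²/L_i² = (6.626×10^-34)²/(8·9.109×10^-31) · [1²/(2.95 nm)² + 1²/(2.95 nm)² + 5²/(2.95 nm)²].
Evaluating gives E = 1.87×10^-19 J.

E = 1.87×10^-19 J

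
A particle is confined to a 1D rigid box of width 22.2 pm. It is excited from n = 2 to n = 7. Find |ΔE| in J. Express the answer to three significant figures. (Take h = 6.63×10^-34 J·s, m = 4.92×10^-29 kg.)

|ΔE| = 1.02×10^-16 J

E_1 = h²/(8mL²) = 2.266×10^-18 J.
|ΔE| = |2² − 7²|·E_1 = 45·2.266×10^-18 J = 1.02×10^-16 J.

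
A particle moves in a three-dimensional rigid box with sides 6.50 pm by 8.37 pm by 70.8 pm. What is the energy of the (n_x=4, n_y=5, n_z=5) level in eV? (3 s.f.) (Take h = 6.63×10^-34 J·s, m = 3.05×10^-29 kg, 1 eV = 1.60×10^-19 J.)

For a 3D rectangular well E = (h²/8m)·Σ n_i²/L_i² = (6.63×10^-34)²/(8·3.05×10^-29) · [4²/(6.50 pm)² + 5²/(8.37 pm)² + 5²/(70.8 pm)²].
Evaluating gives E = 1.334×10^-15 J = 8.34×10^3 eV.

E = 8.34×10^3 eV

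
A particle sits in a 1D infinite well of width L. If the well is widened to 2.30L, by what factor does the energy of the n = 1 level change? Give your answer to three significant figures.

E_n ∝ 1/L², so the energy scales by 1/2.30² = 0.189.

0.189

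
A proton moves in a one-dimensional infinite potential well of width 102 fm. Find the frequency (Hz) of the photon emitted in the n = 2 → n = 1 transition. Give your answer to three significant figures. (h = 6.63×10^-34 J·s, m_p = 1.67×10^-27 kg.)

f = 1.43×10^19 Hz

E_1 = h²/(8m_pL²) = 3.162×10^-15 J and ΔE = (2² − 1²)E_1 = 9.486×10^-15 J.
f = ΔE/h = 9.486×10^-15/6.63×10^-34 = 1.43×10^19 Hz.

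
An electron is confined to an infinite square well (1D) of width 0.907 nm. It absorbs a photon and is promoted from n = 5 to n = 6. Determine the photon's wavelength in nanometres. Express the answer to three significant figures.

E_1 = h²/(8m_eL²) = 7.324×10^-20 J, so ΔE = (6² − 5²)E_1 = 8.056×10^-19 J.
λ = hc/ΔE = (6.626×10^-34·2.998×10^8)/8.056×10^-19 = 2.47×10^-7 m = 247 nm.

λ = 247 nm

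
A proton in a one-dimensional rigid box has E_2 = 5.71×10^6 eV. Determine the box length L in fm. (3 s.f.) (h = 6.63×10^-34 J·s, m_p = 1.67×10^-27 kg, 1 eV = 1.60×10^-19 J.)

From E_n = n²h²/(8m_pL²), L = n·h/√(8m_pE_n).
E_2 = 5.71×10^6 eV = 9.136×10^-13 J, so L = 2·6.63×10^-34/√(8·1.67×10^-27·9.136×10^-13) = 1.20×10^-14 m = 12.0 fm.

L = 12.0 fm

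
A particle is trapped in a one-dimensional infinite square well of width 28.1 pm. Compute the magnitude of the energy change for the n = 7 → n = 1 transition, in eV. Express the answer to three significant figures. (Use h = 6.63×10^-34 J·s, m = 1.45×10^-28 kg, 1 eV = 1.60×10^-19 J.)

|ΔE| = 144 eV

E_1 = h²/(8mL²) = 4.799×10^-19 J.
|ΔE| = |7² − 1²|·E_1 = 48·4.799×10^-19 J = 2.304×10^-17 J = 144 eV.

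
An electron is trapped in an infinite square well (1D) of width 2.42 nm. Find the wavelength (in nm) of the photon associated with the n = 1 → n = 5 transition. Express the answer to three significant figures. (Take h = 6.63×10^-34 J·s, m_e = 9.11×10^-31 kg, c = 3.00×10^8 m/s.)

E_1 = h²/(8m_eL²) = 1.030×10^-20 J, so ΔE = (5² − 1²)E_1 = 2.472×10^-19 J.
λ = hc/ΔE = (6.63×10^-34·3.00×10^8)/2.472×10^-19 = 8.05×10^-7 m = 805 nm.

λ = 805 nm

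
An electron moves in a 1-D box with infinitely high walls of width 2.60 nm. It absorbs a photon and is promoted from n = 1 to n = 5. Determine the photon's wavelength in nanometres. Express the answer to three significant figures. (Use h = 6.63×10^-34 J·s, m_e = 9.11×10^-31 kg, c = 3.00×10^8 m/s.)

λ = 929 nm

E_1 = h²/(8m_eL²) = 8.922×10^-21 J, so ΔE = (5² − 1²)E_1 = 2.141×10^-19 J.
λ = hc/ΔE = (6.63×10^-34·3.00×10^8)/2.141×10^-19 = 9.29×10^-7 m = 929 nm.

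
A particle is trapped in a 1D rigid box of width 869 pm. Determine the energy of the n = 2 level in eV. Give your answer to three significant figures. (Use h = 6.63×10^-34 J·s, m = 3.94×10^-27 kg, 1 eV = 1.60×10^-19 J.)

E_2 = 4.62×10^-4 eV

For an infinite well E_n = n²h²/(8mL²), so E_1 = h²/(8mL²) = (6.63×10^-34)²/(8·3.94×10^-27·(8.69×10^-10 m)²) = 1.847×10^-23 J.
Then E_2 = 2²·E_1 = 4·1.847×10^-23 J = 7.388×10^-23 J.
Converting, E_2 = 7.388×10^-23 J / (1.60×10^-19 J/eV) = 4.62×10^-4 eV.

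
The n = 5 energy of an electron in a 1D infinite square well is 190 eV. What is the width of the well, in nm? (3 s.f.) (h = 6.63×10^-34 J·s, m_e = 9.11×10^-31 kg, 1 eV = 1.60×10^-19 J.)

From E_n = n²h²/(8m_eL²), L = n·h/√(8m_eE_n).
E_5 = 190 eV = 3.040×10^-17 J, so L = 5·6.63×10^-34/√(8·9.11×10^-31·3.040×10^-17) = 2.23×10^-10 m = 0.223 nm.

L = 0.223 nm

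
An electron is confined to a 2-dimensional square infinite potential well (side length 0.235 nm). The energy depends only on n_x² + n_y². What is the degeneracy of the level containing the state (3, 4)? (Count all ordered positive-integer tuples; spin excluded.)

The level has n_x² + n_y² = 25. The ordered positive-integer solutions are (3, 4), (4, 3).
That gives 2 states.

degeneracy = 2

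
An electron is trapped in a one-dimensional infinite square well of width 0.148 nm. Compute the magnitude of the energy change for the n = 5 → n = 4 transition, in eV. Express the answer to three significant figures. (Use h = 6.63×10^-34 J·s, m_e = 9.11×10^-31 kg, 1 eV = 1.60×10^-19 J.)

E_1 = h²/(8m_eL²) = 2.754×10^-18 J.
|ΔE| = |5² − 4²|·E_1 = 9·2.754×10^-18 J = 2.479×10^-17 J = 155 eV.

|ΔE| = 155 eV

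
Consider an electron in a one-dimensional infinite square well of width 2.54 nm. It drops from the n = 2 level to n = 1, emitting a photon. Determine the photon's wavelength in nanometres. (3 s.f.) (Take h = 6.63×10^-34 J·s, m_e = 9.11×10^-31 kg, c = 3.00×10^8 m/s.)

λ = 7.09×10^3 nm

E_1 = h²/(8m_eL²) = 9.349×10^-21 J, so ΔE = (2² − 1²)E_1 = 2.805×10^-20 J.
λ = hc/ΔE = (6.63×10^-34·3.00×10^8)/2.805×10^-20 = 7.09×10^-6 m = 7.09×10^3 nm.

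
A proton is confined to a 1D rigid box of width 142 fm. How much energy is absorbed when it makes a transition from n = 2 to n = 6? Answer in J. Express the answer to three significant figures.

E_1 = h²/(8m_pL²) = 1.627×10^-15 J.
|ΔE| = |2² − 6²|·E_1 = 32·1.627×10^-15 J = 5.21×10^-14 J.

|ΔE| = 5.21×10^-14 J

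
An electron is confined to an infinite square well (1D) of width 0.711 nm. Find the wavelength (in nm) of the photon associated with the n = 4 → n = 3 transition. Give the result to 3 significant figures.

λ = 238 nm

E_1 = h²/(8m_eL²) = 1.192×10^-19 J, so ΔE = (4² − 3²)E_1 = 8.344×10^-19 J.
λ = hc/ΔE = (6.626×10^-34·2.998×10^8)/8.344×10^-19 = 2.38×10^-7 m = 238 nm.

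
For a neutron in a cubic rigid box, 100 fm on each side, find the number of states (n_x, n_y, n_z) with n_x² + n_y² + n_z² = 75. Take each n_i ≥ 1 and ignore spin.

The level has n_x² + n_y² + n_z² = 75. The ordered positive-integer solutions are (1, 5, 7), (1, 7, 5), (5, 1, 7), (5, 5, 5), (5, 7, 1), (7, 1, 5), (7, 5, 1).
That gives 7 states.

degeneracy = 7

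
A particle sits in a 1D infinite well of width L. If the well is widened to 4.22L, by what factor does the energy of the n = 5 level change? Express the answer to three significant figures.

E_n ∝ 1/L², so the energy scales by 1/4.22² = 0.0562.

0.0562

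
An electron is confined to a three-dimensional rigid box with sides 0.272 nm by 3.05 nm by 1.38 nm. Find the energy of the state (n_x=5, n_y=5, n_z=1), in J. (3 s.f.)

For a 3D rectangular well E = (h²/8m_e)·Σ n_i²/L_i² = (6.626×10^-34)²/(8·9.109×10^-31) · [5²/(0.272 nm)² + 5²/(3.05 nm)² + 1²/(1.38 nm)²].
Evaluating gives E = 2.06×10^-17 J.

E = 2.06×10^-17 J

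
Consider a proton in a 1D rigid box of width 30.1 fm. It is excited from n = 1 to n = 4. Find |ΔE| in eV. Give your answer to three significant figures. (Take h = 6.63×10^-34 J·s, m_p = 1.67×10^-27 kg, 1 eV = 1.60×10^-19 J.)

E_1 = h²/(8m_pL²) = 3.632×10^-14 J.
|ΔE| = |1² − 4²|·E_1 = 15·3.632×10^-14 J = 5.448×10^-13 J = 3.40×10^6 eV.

|ΔE| = 3.40×10^6 eV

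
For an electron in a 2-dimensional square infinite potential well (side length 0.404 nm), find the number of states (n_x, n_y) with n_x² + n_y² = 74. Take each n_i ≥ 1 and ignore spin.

The level has n_x² + n_y² = 74. The ordered positive-integer solutions are (5, 7), (7, 5).
That gives 2 states.

degeneracy = 2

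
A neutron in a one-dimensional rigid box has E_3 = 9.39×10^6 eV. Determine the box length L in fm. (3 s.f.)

From E_n = n²h²/(8m_nL²), L = n·h/√(8m_nE_n).
E_3 = 9.39×10^6 eV = 1.504×10^-12 J, so L = 3·6.626×10^-34/√(8·1.675×10^-27·1.504×10^-12) = 1.40×10^-14 m = 14.0 fm.

L = 14.0 fm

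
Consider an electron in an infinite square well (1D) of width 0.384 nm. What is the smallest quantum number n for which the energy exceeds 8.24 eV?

n = 2

E_1 = h²/(8m_eL²) = 4.086×10^-19 J = 2.551 eV.
Need n² > 8.24/2.551 = 3.230, i.e. n > 1.797.
The smallest integer satisfying this is n = 2.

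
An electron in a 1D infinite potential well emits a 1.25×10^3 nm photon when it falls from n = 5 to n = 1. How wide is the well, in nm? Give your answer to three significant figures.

L = 3.02 nm

The photon carries ΔE = hc/λ = 6.626×10^-34·2.998×10^8/1.25×10^-6 m = 1.589×10^-19 J.
Since ΔE = (5² − 1²)E_1, E_1 = 6.621×10^-21 J, and L = h/√(8m_eE_1) = 3.02×10^-9 m = 3.02 nm.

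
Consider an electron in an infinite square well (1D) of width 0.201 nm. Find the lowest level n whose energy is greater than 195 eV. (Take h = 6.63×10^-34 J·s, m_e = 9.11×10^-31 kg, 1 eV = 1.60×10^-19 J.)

E_1 = h²/(8m_eL²) = 1.493×10^-18 J = 9.331 eV.
Need n² > 195/9.331 = 20.90, i.e. n > 4.572.
The smallest integer satisfying this is n = 5.

n = 5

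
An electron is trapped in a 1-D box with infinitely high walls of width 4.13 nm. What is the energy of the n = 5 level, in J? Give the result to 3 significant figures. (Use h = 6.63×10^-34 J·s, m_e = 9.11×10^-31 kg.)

For an infinite well E_n = n²h²/(8m_eL²), so E_1 = h²/(8m_eL²) = (6.63×10^-34)²/(8·9.11×10^-31·(4.13×10^-9 m)²) = 3.536×10^-21 J.
Then E_5 = 5²·E_1 = 25·3.536×10^-21 J = 8.84×10^-20 J.

E_5 = 8.84×10^-20 J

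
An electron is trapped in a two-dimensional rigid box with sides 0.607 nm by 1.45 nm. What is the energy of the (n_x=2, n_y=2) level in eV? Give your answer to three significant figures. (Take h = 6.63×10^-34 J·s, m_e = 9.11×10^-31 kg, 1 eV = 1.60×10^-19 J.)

E = 4.81 eV

For a 2D rectangular well E = (h²/8m_e)·Σ n_i²/L_i² = (6.63×10^-34)²/(8·9.11×10^-31) · [2²/(0.607 nm)² + 2²/(1.45 nm)²].
Evaluating gives E = 7.695×10^-19 J = 4.81 eV.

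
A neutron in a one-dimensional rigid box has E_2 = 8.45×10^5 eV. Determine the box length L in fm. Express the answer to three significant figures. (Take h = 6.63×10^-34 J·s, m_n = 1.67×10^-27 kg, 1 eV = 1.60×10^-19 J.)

From E_n = n²h²/(8m_nL²), L = n·h/√(8m_nE_n).
E_2 = 8.45×10^5 eV = 1.352×10^-13 J, so L = 2·6.63×10^-34/√(8·1.67×10^-27·1.352×10^-13) = 3.12×10^-14 m = 31.2 fm.

L = 31.2 fm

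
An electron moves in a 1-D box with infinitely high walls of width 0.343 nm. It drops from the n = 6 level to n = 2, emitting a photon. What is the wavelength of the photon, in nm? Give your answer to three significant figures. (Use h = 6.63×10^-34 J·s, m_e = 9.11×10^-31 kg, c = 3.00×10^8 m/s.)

λ = 12.1 nm

E_1 = h²/(8m_eL²) = 5.127×10^-19 J, so ΔE = (6² − 2²)E_1 = 1.641×10^-17 J.
λ = hc/ΔE = (6.63×10^-34·3.00×10^8)/1.641×10^-17 = 1.21×10^-8 m = 12.1 nm.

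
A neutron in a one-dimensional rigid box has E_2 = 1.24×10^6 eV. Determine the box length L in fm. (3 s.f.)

L = 25.7 fm

From E_n = n²h²/(8m_nL²), L = n·h/√(8m_nE_n).
E_2 = 1.24×10^6 eV = 1.986×10^-13 J, so L = 2·6.626×10^-34/√(8·1.675×10^-27·1.986×10^-13) = 2.57×10^-14 m = 25.7 fm.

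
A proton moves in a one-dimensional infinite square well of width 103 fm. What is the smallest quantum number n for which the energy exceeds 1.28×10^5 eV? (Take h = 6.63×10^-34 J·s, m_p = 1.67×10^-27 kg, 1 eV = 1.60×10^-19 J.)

n = 3

E_1 = h²/(8m_pL²) = 3.101×10^-15 J = 1.938×10^4 eV.
Need n² > 1.28×10^5/1.938×10^4 = 6.605, i.e. n > 2.570.
The smallest integer satisfying this is n = 3.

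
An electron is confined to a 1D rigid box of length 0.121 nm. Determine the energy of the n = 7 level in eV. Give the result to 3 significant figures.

For an infinite well E_n = n²h²/(8m_eL²), so E_1 = h²/(8m_eL²) = (6.626×10^-34)²/(8·9.109×10^-31·(1.21×10^-10 m)²) = 4.115×10^-18 J.
Then E_7 = 7²·E_1 = 49·4.115×10^-18 J = 2.016×10^-16 J.
Converting, E_7 = 2.016×10^-16 J / (1.602×10^-19 J/eV) = 1.26×10^3 eV.

E_7 = 1.26×10^3 eV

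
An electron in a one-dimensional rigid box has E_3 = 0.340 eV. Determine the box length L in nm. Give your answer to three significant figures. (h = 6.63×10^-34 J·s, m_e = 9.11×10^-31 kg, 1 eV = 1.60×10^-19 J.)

From E_n = n²h²/(8m_eL²), L = n·h/√(8m_eE_n).
E_3 = 0.340 eV = 5.440×10^-20 J, so L = 3·6.63×10^-34/√(8·9.11×10^-31·5.440×10^-20) = 3.16×10^-9 m = 3.16 nm.

L = 3.16 nm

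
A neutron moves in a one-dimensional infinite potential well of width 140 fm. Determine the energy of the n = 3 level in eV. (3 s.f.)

E_3 = 9.39×10^4 eV

For an infinite well E_n = n²h²/(8m_nL²), so E_1 = h²/(8m_nL²) = (6.626×10^-34)²/(8·1.675×10^-27·(1.40×10^-13 m)²) = 1.672×10^-15 J.
Then E_3 = 3²·E_1 = 9·1.672×10^-15 J = 1.505×10^-14 J.
Converting, E_3 = 1.505×10^-14 J / (1.602×10^-19 J/eV) = 9.39×10^4 eV.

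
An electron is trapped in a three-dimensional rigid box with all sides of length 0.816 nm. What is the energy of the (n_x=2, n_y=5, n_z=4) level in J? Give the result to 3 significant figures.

For a 3D rectangular well E = (h²/8m_e)·Σ n_i²/L_i² = (6.626×10^-34)²/(8·9.109×10^-31) · [2²/(0.816 nm)² + 5²/(0.816 nm)² + 4²/(0.816 nm)²].
Evaluating gives E = 4.07×10^-18 J.

E = 4.07×10^-18 J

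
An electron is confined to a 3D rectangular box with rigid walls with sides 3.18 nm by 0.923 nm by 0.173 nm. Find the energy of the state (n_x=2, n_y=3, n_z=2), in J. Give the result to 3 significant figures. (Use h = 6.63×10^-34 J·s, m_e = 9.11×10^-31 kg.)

E = 8.72×10^-18 J

For a 3D rectangular well E = (h²/8m_e)·Σ n_i²/L_i² = (6.63×10^-34)²/(8·9.11×10^-31) · [2²/(3.18 nm)² + 3²/(0.923 nm)² + 2²/(0.173 nm)²].
Evaluating gives E = 8.72×10^-18 J.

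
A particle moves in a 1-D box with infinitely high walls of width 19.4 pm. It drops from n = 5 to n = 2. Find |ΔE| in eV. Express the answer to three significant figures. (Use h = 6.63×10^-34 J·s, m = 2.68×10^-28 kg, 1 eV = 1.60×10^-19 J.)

E_1 = h²/(8mL²) = 5.448×10^-19 J.
|ΔE| = |5² − 2²|·E_1 = 21·5.448×10^-19 J = 1.144×10^-17 J = 71.5 eV.

|ΔE| = 71.5 eV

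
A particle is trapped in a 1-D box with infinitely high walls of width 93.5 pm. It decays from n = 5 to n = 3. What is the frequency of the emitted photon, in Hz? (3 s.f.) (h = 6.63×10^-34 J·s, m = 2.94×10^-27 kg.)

E_1 = h²/(8mL²) = 2.138×10^-21 J and ΔE = (5² − 3²)E_1 = 3.421×10^-20 J.
f = ΔE/h = 3.421×10^-20/6.63×10^-34 = 5.16×10^13 Hz.

f = 5.16×10^13 Hz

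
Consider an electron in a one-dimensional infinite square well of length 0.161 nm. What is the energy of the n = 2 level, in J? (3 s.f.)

For an infinite well E_n = n²h²/(8m_eL²), so E_1 = h²/(8m_eL²) = (6.626×10^-34)²/(8·9.109×10^-31·(1.61×10^-10 m)²) = 2.324×10^-18 J.
Then E_2 = 2²·E_1 = 4·2.324×10^-18 J = 9.30×10^-18 J.

E_2 = 9.30×10^-18 J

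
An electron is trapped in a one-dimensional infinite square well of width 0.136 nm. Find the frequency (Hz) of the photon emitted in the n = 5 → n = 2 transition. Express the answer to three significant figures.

f = 1.03×10^17 Hz

E_1 = h²/(8m_eL²) = 3.257×10^-18 J and ΔE = (5² − 2²)E_1 = 6.840×10^-17 J.
f = ΔE/h = 6.840×10^-17/6.626×10^-34 = 1.03×10^17 Hz.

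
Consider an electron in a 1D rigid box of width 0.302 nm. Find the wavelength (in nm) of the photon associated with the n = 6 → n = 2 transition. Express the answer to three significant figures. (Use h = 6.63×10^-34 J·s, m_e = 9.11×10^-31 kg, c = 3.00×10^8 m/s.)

E_1 = h²/(8m_eL²) = 6.613×10^-19 J, so ΔE = (6² − 2²)E_1 = 2.116×10^-17 J.
λ = hc/ΔE = (6.63×10^-34·3.00×10^8)/2.116×10^-17 = 9.40×10^-9 m = 9.40 nm.

λ = 9.40 nm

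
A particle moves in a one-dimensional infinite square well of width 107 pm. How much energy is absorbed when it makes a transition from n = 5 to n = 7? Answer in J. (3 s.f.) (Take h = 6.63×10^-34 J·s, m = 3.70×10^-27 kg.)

|ΔE| = 3.11×10^-20 J

E_1 = h²/(8mL²) = 1.297×10^-21 J.
|ΔE| = |5² − 7²|·E_1 = 24·1.297×10^-21 J = 3.11×10^-20 J.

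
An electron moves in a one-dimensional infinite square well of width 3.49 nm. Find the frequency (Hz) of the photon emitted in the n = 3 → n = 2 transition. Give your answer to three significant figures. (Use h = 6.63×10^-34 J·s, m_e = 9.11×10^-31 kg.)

E_1 = h²/(8m_eL²) = 4.952×10^-21 J and ΔE = (3² − 2²)E_1 = 2.476×10^-20 J.
f = ΔE/h = 2.476×10^-20/6.63×10^-34 = 3.73×10^13 Hz.

f = 3.73×10^13 Hz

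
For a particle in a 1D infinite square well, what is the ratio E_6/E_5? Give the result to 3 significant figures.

E_n ∝ n², so E_6/E_5 = 6²/5² = 36/25 = 1.44.

1.44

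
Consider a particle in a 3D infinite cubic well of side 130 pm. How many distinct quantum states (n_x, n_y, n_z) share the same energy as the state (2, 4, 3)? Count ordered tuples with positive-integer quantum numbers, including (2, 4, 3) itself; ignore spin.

degeneracy = 6

The level has n_x² + n_y² + n_z² = 29. The ordered positive-integer solutions are (2, 3, 4), (2, 4, 3), (3, 2, 4), (3, 4, 2), (4, 2, 3), (4, 3, 2).
That gives 6 states.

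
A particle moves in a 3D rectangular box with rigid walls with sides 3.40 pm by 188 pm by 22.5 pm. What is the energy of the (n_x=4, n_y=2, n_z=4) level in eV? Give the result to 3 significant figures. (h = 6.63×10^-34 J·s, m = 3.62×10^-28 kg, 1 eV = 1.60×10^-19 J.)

For a 3D rectangular well E = (h²/8m)·Σ n_i²/L_i² = (6.63×10^-34)²/(8·3.62×10^-28) · [4²/(3.40 pm)² + 2²/(188 pm)² + 4²/(22.5 pm)²].
Evaluating gives E = 2.149×10^-16 J = 1.34×10^3 eV.

E = 1.34×10^3 eV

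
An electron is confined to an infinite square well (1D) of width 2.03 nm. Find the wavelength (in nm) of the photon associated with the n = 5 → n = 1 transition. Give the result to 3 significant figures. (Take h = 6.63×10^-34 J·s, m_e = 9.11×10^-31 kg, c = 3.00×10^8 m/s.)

E_1 = h²/(8m_eL²) = 1.464×10^-20 J, so ΔE = (5² − 1²)E_1 = 3.514×10^-19 J.
λ = hc/ΔE = (6.63×10^-34·3.00×10^8)/3.514×10^-19 = 5.66×10^-7 m = 566 nm.

λ = 566 nm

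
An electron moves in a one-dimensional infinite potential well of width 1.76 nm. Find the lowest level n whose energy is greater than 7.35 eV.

n = 8

E_1 = h²/(8m_eL²) = 1.945×10^-20 J = 0.1214 eV.
Need n² > 7.35/0.1214 = 60.54, i.e. n > 7.781.
The smallest integer satisfying this is n = 8.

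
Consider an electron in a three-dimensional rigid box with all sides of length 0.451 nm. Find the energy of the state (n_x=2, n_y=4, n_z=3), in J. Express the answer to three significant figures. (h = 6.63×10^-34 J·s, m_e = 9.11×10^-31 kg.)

E = 8.60×10^-18 J

For a 3D rectangular well E = (h²/8m_e)·Σ n_i²/L_i² = (6.63×10^-34)²/(8·9.11×10^-31) · [2²/(0.451 nm)² + 4²/(0.451 nm)² + 3²/(0.451 nm)²].
Evaluating gives E = 8.60×10^-18 J.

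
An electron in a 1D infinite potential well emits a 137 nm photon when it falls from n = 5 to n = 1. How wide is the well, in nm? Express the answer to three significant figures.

The photon carries ΔE = hc/λ = 6.626×10^-34·2.998×10^8/1.37×10^-7 m = 1.450×10^-18 J.
Since ΔE = (5² − 1²)E_1, E_1 = 6.042×10^-20 J, and L = h/√(8m_eE_1) = 9.99×10^-10 m = 0.999 nm.

L = 0.999 nm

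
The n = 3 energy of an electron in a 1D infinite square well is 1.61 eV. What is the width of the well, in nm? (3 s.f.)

From E_n = n²h²/(8m_eL²), L = n·h/√(8m_eE_n).
E_3 = 1.61 eV = 2.579×10^-19 J, so L = 3·6.626×10^-34/√(8·9.109×10^-31·2.579×10^-19) = 1.45×10^-9 m = 1.45 nm.

L = 1.45 nm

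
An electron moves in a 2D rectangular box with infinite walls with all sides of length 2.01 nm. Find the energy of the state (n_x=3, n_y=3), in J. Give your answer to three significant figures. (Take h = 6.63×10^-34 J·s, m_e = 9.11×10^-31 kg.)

For a 2D rectangular well E = (h²/8m_e)·Σ n_i²/L_i² = (6.63×10^-34)²/(8·9.11×10^-31) · [3²/(2.01 nm)² + 3²/(2.01 nm)²].
Evaluating gives E = 2.69×10^-19 J.

E = 2.69×10^-19 J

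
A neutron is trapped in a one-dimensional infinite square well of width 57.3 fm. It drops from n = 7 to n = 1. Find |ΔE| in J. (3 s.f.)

E_1 = h²/(8m_nL²) = 9.979×10^-15 J.
|ΔE| = |7² − 1²|·E_1 = 48·9.979×10^-15 J = 4.79×10^-13 J.

|ΔE| = 4.79×10^-13 J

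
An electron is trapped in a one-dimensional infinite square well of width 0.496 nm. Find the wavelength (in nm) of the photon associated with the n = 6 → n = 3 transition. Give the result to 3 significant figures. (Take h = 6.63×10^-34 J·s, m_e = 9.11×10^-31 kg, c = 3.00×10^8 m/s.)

E_1 = h²/(8m_eL²) = 2.452×10^-19 J, so ΔE = (6² − 3²)E_1 = 6.620×10^-18 J.
λ = hc/ΔE = (6.63×10^-34·3.00×10^8)/6.620×10^-18 = 3.00×10^-8 m = 30.0 nm.

λ = 30.0 nm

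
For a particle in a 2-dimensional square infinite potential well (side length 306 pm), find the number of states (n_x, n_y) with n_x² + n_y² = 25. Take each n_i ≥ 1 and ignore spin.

degeneracy = 2

The level has n_x² + n_y² = 25. The ordered positive-integer solutions are (3, 4), (4, 3).
That gives 2 states.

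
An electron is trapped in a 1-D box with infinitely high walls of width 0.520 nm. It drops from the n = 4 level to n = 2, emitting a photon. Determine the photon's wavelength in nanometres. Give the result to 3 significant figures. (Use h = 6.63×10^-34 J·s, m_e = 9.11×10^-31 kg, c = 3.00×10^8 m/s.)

E_1 = h²/(8m_eL²) = 2.231×10^-19 J, so ΔE = (4² − 2²)E_1 = 2.677×10^-18 J.
λ = hc/ΔE = (6.63×10^-34·3.00×10^8)/2.677×10^-18 = 7.43×10^-8 m = 74.3 nm.

λ = 74.3 nm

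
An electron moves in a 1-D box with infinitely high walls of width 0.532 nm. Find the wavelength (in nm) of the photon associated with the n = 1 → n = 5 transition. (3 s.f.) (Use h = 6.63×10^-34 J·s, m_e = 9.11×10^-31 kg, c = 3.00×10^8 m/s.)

E_1 = h²/(8m_eL²) = 2.131×10^-19 J, so ΔE = (5² − 1²)E_1 = 5.114×10^-18 J.
λ = hc/ΔE = (6.63×10^-34·3.00×10^8)/5.114×10^-18 = 3.89×10^-8 m = 38.9 nm.

λ = 38.9 nm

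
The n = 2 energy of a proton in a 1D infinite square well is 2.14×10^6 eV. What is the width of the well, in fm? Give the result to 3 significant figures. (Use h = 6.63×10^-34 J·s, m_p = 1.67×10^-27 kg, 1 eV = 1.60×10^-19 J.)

From E_n = n²h²/(8m_pL²), L = n·h/√(8m_pE_n).
E_2 = 2.14×10^6 eV = 3.424×10^-13 J, so L = 2·6.63×10^-34/√(8·1.67×10^-27·3.424×10^-13) = 1.96×10^-14 m = 19.6 fm.

L = 19.6 fm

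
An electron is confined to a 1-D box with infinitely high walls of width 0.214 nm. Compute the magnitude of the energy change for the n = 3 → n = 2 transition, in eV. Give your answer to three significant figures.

E_1 = h²/(8m_eL²) = 1.316×10^-18 J.
|ΔE| = |3² − 2²|·E_1 = 5·1.316×10^-18 J = 6.580×10^-18 J = 41.1 eV.

|ΔE| = 41.1 eV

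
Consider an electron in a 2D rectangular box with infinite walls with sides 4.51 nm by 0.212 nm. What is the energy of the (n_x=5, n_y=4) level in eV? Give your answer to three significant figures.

E = 134 eV

For a 2D rectangular well E = (h²/8m_e)·Σ n_i²/L_i² = (6.626×10^-34)²/(8·9.109×10^-31) · [5²/(4.51 nm)² + 4²/(0.212 nm)²].
Evaluating gives E = 2.152×10^-17 J = 134 eV.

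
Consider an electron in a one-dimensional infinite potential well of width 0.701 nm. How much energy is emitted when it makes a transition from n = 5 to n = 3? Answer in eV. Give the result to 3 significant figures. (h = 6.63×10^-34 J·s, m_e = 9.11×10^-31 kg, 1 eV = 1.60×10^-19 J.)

E_1 = h²/(8m_eL²) = 1.227×10^-19 J.
|ΔE| = |5² − 3²|·E_1 = 16·1.227×10^-19 J = 1.963×10^-18 J = 12.3 eV.

|ΔE| = 12.3 eV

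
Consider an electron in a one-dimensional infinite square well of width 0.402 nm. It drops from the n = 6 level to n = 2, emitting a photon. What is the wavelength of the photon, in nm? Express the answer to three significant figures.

E_1 = h²/(8m_eL²) = 3.728×10^-19 J, so ΔE = (6² − 2²)E_1 = 1.193×10^-17 J.
λ = hc/ΔE = (6.626×10^-34·2.998×10^8)/1.193×10^-17 = 1.67×10^-8 m = 16.7 nm.

λ = 16.7 nm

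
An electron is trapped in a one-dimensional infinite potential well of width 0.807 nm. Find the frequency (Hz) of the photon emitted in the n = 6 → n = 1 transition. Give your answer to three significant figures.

E_1 = h²/(8m_eL²) = 9.251×10^-20 J and ΔE = (6² − 1²)E_1 = 3.238×10^-18 J.
f = ΔE/h = 3.238×10^-18/6.626×10^-34 = 4.89×10^15 Hz.

f = 4.89×10^15 Hz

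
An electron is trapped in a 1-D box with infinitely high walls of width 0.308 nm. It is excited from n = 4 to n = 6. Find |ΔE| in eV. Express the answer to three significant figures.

|ΔE| = 79.3 eV

E_1 = h²/(8m_eL²) = 6.351×10^-19 J.
|ΔE| = |4² − 6²|·E_1 = 20·6.351×10^-19 J = 1.270×10^-17 J = 79.3 eV.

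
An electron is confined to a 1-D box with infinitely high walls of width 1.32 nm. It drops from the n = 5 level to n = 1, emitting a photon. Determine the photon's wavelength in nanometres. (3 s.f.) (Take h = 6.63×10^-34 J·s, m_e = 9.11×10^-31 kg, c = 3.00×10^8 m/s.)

E_1 = h²/(8m_eL²) = 3.462×10^-20 J, so ΔE = (5² − 1²)E_1 = 8.309×10^-19 J.
λ = hc/ΔE = (6.63×10^-34·3.00×10^8)/8.309×10^-19 = 2.39×10^-7 m = 239 nm.

λ = 239 nm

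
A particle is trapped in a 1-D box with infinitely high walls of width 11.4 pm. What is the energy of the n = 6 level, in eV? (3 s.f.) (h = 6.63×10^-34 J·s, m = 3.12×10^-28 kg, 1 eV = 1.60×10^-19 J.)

For an infinite well E_n = n²h²/(8mL²), so E_1 = h²/(8mL²) = (6.63×10^-34)²/(8·3.12×10^-28·(1.14×10^-11 m)²) = 1.355×10^-18 J.
Then E_6 = 6²·E_1 = 36·1.355×10^-18 J = 4.878×10^-17 J.
Converting, E_6 = 4.878×10^-17 J / (1.60×10^-19 J/eV) = 305 eV.

E_6 = 305 eV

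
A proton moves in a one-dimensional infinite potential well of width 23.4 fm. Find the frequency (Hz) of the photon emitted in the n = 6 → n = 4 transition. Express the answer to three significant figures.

E_1 = h²/(8m_pL²) = 5.991×10^-14 J and ΔE = (6² − 4²)E_1 = 1.198×10^-12 J.
f = ΔE/h = 1.198×10^-12/6.626×10^-34 = 1.81×10^21 Hz.

f = 1.81×10^21 Hz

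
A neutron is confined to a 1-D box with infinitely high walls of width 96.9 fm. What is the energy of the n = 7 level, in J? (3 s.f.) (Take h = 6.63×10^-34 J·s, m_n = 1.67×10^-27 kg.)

For an infinite well E_n = n²h²/(8m_nL²), so E_1 = h²/(8m_nL²) = (6.63×10^-34)²/(8·1.67×10^-27·(9.69×10^-14 m)²) = 3.504×10^-15 J.
Then E_7 = 7²·E_1 = 49·3.504×10^-15 J = 1.72×10^-13 J.

E_7 = 1.72×10^-13 J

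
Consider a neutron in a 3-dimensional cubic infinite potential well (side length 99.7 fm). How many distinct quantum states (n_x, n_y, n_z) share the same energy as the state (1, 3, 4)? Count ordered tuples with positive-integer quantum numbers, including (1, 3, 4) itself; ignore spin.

degeneracy = 6

The level has n_x² + n_y² + n_z² = 26. The ordered positive-integer solutions are (1, 3, 4), (1, 4, 3), (3, 1, 4), (3, 4, 1), (4, 1, 3), (4, 3, 1).
That gives 6 states.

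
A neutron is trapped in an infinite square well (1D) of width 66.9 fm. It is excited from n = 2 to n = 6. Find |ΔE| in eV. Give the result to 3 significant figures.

E_1 = h²/(8m_nL²) = 7.321×10^-15 J.
|ΔE| = |2² − 6²|·E_1 = 32·7.321×10^-15 J = 2.343×10^-13 J = 1.46×10^6 eV.

|ΔE| = 1.46×10^6 eV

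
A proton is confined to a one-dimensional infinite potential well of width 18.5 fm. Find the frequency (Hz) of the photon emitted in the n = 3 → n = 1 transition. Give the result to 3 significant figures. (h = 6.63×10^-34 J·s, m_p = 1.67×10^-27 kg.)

E_1 = h²/(8m_pL²) = 9.613×10^-14 J and ΔE = (3² − 1²)E_1 = 7.690×10^-13 J.
f = ΔE/h = 7.690×10^-13/6.63×10^-34 = 1.16×10^21 Hz.

f = 1.16×10^21 Hz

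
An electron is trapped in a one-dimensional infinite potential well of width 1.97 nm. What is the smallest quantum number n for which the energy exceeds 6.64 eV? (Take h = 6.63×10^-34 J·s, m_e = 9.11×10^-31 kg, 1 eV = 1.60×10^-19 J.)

E_1 = h²/(8m_eL²) = 1.554×10^-20 J = 0.09713 eV.
Need n² > 6.64/0.09713 = 68.36, i.e. n > 8.268.
The smallest integer satisfying this is n = 9.

n = 9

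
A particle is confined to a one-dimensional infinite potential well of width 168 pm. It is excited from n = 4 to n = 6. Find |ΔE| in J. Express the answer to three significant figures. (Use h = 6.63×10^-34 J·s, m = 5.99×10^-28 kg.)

E_1 = h²/(8mL²) = 3.250×10^-21 J.
|ΔE| = |4² − 6²|·E_1 = 20·3.250×10^-21 J = 6.50×10^-20 J.

|ΔE| = 6.50×10^-20 J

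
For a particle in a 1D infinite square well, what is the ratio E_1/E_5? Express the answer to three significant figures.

E_n ∝ n², so E_1/E_5 = 1²/5² = 1/25 = 0.0400.

0.0400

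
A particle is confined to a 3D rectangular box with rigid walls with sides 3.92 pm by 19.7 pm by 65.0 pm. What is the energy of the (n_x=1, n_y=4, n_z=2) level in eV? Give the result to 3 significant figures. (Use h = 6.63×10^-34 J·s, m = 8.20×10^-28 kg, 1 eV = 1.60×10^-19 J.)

For a 3D rectangular well E = (h²/8m)·Σ n_i²/L_i² = (6.63×10^-34)²/(8·8.20×10^-28) · [1²/(3.92 pm)² + 4²/(19.7 pm)² + 2²/(65.0 pm)²].
Evaluating gives E = 7.187×10^-18 J = 44.9 eV.

E = 44.9 eV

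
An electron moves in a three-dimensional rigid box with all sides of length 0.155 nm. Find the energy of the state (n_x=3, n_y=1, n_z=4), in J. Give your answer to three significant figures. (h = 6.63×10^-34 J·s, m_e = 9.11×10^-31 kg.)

E = 6.53×10^-17 J

For a 3D rectangular well E = (h²/8m_e)·Σ n_i²/L_i² = (6.63×10^-34)²/(8·9.11×10^-31) · [3²/(0.155 nm)² + 1²/(0.155 nm)² + 4²/(0.155 nm)²].
Evaluating gives E = 6.53×10^-17 J.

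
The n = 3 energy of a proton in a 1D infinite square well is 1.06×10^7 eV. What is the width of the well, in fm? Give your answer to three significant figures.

L = 13.2 fm

From E_n = n²h²/(8m_pL²), L = n·h/√(8m_pE_n).
E_3 = 1.06×10^7 eV = 1.698×10^-12 J, so L = 3·6.626×10^-34/√(8·1.673×10^-27·1.698×10^-12) = 1.32×10^-14 m = 13.2 fm.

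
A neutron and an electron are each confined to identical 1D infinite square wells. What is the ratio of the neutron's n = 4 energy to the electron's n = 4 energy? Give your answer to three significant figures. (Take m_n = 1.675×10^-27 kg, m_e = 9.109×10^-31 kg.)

E_n ∝ 1/m at fixed n and L, so the ratio is m_e/m_n = 9.109×10^-31/1.675×10^-27 = 5.44×10^-4.

5.44×10^-4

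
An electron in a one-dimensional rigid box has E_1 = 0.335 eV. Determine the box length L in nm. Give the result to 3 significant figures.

From E_n = n²h²/(8m_eL²), L = n·h/√(8m_eE_n).
E_1 = 0.335 eV = 5.367×10^-20 J, so L = 1·6.626×10^-34/√(8·9.109×10^-31·5.367×10^-20) = 1.06×10^-9 m = 1.06 nm.

L = 1.06 nm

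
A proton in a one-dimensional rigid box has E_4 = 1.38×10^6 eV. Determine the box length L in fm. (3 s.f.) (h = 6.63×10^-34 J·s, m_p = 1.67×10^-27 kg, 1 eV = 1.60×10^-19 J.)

L = 48.8 fm

From E_n = n²h²/(8m_pL²), L = n·h/√(8m_pE_n).
E_4 = 1.38×10^6 eV = 2.208×10^-13 J, so L = 4·6.63×10^-34/√(8·1.67×10^-27·2.208×10^-13) = 4.88×10^-14 m = 48.8 fm.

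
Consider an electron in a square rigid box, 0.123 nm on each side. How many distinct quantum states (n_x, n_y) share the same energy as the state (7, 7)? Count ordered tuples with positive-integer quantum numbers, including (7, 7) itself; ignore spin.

degeneracy = 1

The level has n_x² + n_y² = 98. The ordered positive-integer solutions are (7, 7).
That gives 1 state.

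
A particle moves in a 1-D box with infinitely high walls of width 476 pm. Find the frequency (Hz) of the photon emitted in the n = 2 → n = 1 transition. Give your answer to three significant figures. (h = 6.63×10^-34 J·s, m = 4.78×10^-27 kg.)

f = 2.30×10^11 Hz

E_1 = h²/(8mL²) = 5.073×10^-23 J and ΔE = (2² − 1²)E_1 = 1.522×10^-22 J.
f = ΔE/h = 1.522×10^-22/6.63×10^-34 = 2.30×10^11 Hz.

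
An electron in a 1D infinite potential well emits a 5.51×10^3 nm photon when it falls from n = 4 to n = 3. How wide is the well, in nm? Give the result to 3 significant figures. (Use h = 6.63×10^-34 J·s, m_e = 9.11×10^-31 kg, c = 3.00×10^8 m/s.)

The photon carries ΔE = hc/λ = 6.63×10^-34·3.00×10^8/5.51×10^-6 m = 3.610×10^-20 J.
Since ΔE = (4² − 3²)E_1, E_1 = 5.157×10^-21 J, and L = h/√(8m_eE_1) = 3.42×10^-9 m = 3.42 nm.

L = 3.42 nm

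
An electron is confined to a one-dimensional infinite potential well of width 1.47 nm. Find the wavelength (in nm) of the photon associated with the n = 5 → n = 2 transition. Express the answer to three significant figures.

E_1 = h²/(8m_eL²) = 2.788×10^-20 J, so ΔE = (5² − 2²)E_1 = 5.855×10^-19 J.
λ = hc/ΔE = (6.626×10^-34·2.998×10^8)/5.855×10^-19 = 3.39×10^-7 m = 339 nm.

λ = 339 nm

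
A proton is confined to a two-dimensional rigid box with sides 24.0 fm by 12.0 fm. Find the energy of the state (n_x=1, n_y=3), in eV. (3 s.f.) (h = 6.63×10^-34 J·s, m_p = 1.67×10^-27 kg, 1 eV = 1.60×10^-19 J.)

For a 2D rectangular well E = (h²/8m_p)·Σ n_i²/L_i² = (6.63×10^-34)²/(8·1.67×10^-27) · [1²/(24.0 fm)² + 3²/(12.0 fm)²].
Evaluating gives E = 2.113×10^-12 J = 1.32×10^7 eV.

E = 1.32×10^7 eV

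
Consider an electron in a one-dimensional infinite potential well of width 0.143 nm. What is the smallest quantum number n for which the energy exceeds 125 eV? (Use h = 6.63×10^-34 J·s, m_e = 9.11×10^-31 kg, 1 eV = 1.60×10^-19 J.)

E_1 = h²/(8m_eL²) = 2.949×10^-18 J = 18.43 eV.
Need n² > 125/18.43 = 6.782, i.e. n > 2.604.
The smallest integer satisfying this is n = 3.

n = 3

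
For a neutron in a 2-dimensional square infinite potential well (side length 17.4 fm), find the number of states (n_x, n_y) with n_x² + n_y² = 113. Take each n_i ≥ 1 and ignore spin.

The level has n_x² + n_y² = 113. The ordered positive-integer solutions are (7, 8), (8, 7).
That gives 2 states.

degeneracy = 2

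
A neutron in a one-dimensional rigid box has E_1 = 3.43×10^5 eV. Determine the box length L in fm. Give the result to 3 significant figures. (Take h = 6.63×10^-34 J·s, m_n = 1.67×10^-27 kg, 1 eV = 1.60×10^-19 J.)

L = 24.5 fm

From E_n = n²h²/(8m_nL²), L = n·h/√(8m_nE_n).
E_1 = 3.43×10^5 eV = 5.488×10^-14 J, so L = 1·6.63×10^-34/√(8·1.67×10^-27·5.488×10^-14) = 2.45×10^-14 m = 24.5 fm.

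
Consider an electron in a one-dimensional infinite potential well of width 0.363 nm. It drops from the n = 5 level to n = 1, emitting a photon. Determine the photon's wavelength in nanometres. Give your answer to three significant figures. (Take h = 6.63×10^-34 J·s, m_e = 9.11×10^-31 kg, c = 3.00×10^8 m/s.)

E_1 = h²/(8m_eL²) = 4.577×10^-19 J, so ΔE = (5² − 1²)E_1 = 1.098×10^-17 J.
λ = hc/ΔE = (6.63×10^-34·3.00×10^8)/1.098×10^-17 = 1.81×10^-8 m = 18.1 nm.

λ = 18.1 nm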